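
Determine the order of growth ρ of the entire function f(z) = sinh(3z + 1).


sinh(w) is a linear combination of e^{iw} and e^{−iw} (or e^w, e^{−w} in the hyperbolic case), so |sinh(w)| ≤ e^{|w|}. With w = 3z + 1, |w| ≤ 3|z| + 1 = 3r + 1 on |z| = r, giving M(r) ≤ e^{3r + 1}, so ρ ≤ 1. On a suitable ray (z = it for sin/cos; z = t for sinh/cosh, t real → ∞), |sinh(3z + 1)| grows like e^{3|t|}/2, so ρ ≥ 1. Hence ρ = 1.
Therefore ρ = 1.

Order ρ = 1.


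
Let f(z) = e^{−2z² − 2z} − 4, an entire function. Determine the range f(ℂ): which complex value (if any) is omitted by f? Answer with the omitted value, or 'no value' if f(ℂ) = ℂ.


Little Picard bounds the complement of f(ℂ) to at most one point.
The exponent g(z) = −2z² − 2z is a nonconstant polynomial, hence surjective onto ℂ. So e^{g(z)} takes every value in {e^w : w ∈ ℂ} = ℂ ∖ {0}. Adding -4 shifts the range to ℂ ∖ {-4}. f omits exactly -4.

Omitted value: -4.


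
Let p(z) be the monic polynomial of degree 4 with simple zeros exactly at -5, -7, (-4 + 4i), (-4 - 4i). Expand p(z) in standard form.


The polynomial is p(z) = ∏_{α ∈ S} (z − α), where S = {-5, -7, (-4 + 4i), (-4 - 4i)}.
Expanding the product yields: p(z) = z^4 + 20·z^3 + 163·z^2 + 664·z + 1120.
Note conjugate pairs combine to real quadratics: (z − (-4+4i))(z − (-4−4i)) = z² + 8z + 32.
The resulting polynomial has degree 4 and real coefficients as required.

p(z) = z^4 + 20·z^3 + 163·z^2 + 664·z + 1120.


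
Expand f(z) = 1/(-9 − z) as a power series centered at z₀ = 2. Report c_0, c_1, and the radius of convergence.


Let w = z − z₀, so z = z₀ + w.
Then -9 − z = -9 − (z₀ + w) = (-9 − z₀) − w = -11 − w.
f(z) = 1/(-11 − w) = (1/(-11)) · 1/(1 − w/(-11)) = Σ_{n≥0} w^n / (-11)^(n+1).
So c_n = 1/(-11)^(n+1):
  c_0 = 1/(-11)^1 = -1/11.
  c_1 = 1/(-11)^2 = 1/121.
The series is valid for |w/d| < 1, i.e. |z − z₀| < |d|.
Radius of convergence: R = |-9 − z₀| = |-11| = 11 (distance from z₀ to the singularity z = -9).

c_0 = -1/11, c_1 = 1/121; R = 11.


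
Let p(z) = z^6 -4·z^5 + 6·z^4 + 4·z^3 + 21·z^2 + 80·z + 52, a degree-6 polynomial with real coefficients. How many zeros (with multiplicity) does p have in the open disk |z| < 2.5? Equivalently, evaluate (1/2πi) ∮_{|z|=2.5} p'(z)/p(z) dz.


The zeros of p are: (3 + 2i), (3 - 2i), -1, (0 + 2i), (0 - 2i), -1.
Their magnitudes are: 3.606, 3.606, 1, 2, 2, 1.
Zeros with |z| < R = 2.5: -1, (0 + 2i), (0 - 2i), -1.
Count = 4.
By the argument principle, (1/2πi) ∮_{|z|=R} p'(z)/p(z) dz equals exactly this count.

Number of zeros inside |z| < 2.5: 4.


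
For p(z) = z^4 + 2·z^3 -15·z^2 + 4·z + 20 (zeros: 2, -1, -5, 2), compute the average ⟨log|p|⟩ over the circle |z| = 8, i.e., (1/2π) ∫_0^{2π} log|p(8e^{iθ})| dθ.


Zeros: -5, -1, 2, 2; r = 8.
Inside |z| < r: -5, -1, 2, 2. Outside (|z| ≥ r): ∅.
p(0) = 20, so log|p(0)| = log(20) = 2.9957.
Apply Jensen: I(r) = log|p(0)| + Σ_k log(r/|z_k|), summed over zeros inside |z| < r.
  log(r/|z_k|) for z_k = 2: log(8/2) = 1.3863
  log(r/|z_k|) for z_k = -1: log(8/1) = 2.0794
  log(r/|z_k|) for z_k = -5: log(8/5) = 0.4700
  log(r/|z_k|) for z_k = 2: log(8/2) = 1.3863
Sum over inside zeros: 5.3220.
I(r) = log|p(0)| + (inside sum) = 2.9957 + 5.3220 = 8.3178.
Closed form (all zeros inside, monic): I(r) = n·log(r) = 4·log(8) = 8.3178. ✓

I(r) ≈ 8.3178.


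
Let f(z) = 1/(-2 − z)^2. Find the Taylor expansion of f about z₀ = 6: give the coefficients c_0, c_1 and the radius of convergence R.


Let w = z − z₀, so z = z₀ + w.
Then -2 − z = -2 − (z₀ + w) = (-2 − z₀) − w = -8 − w.
f(z) = 1/(-8 − w)^2 = (1/(-8)^2) · (1 − w/(-8))^{−2}.
By the binomial series (1−u)^{−2} = Σ_{n≥0} C(n+1, 1) u^n for |u|<1, with u = w/(-8):
  c_n = C(n+1, 1) / (-8)^(n+2).
  c_0 = 1/(-8)^2 = 1/64.
  c_1 = 2/(-8)^3 = -1/256.
The series is valid for |w/d| < 1, i.e. |z − z₀| < |d|.
Radius of convergence: R = |-2 − z₀| = |-8| = 8 (distance from z₀ to the singularity z = -2).

c_0 = 1/64, c_1 = -1/256; R = 8.


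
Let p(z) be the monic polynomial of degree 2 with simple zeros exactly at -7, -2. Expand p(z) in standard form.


The polynomial is p(z) = ∏_{α ∈ S} (z − α), where S = {-7, -2}.
Expanding the product yields: p(z) = z^2 + 9·z + 14.
The resulting polynomial has degree 2 and real coefficients as required.

p(z) = z^2 + 9·z + 14.


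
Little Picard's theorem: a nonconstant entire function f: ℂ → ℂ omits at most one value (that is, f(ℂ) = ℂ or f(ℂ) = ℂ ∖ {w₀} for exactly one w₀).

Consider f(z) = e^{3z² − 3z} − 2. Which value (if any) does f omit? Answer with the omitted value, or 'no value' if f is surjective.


Little Picard bounds the complement of f(ℂ) to at most one point.
The exponent g(z) = 3z² − 3z is a nonconstant polynomial, hence surjective onto ℂ. So e^{g(z)} takes every value in {e^w : w ∈ ℂ} = ℂ ∖ {0}. Adding -2 shifts the range to ℂ ∖ {-2}. f omits exactly -2.

Omitted value: -2.


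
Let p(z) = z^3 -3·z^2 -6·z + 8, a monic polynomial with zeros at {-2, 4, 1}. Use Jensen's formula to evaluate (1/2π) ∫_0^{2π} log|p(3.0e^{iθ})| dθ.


Zeros: -2, 1, 4; r = 3.0.
Inside |z| < r: -2, 1. Outside (|z| ≥ r): 4.
p(0) = 8, so log|p(0)| = log(8) = 2.0794.
Apply Jensen: I(r) = log|p(0)| + Σ_k log(r/|z_k|), summed over zeros inside |z| < r.
  log(r/|z_k|) for z_k = -2: log(3.0/2) = 0.4055
  log(r/|z_k|) for z_k = 1: log(3.0/1) = 1.0986
  Outside zeros (4) contribute nothing to the Jensen sum.
Sum over inside zeros: 1.5041.
I(r) = log|p(0)| + (inside sum) = 2.0794 + 1.5041 = 3.5835.
Note: since some zeros are outside |z| ≤ r, the simplified n·log(r) form does NOT apply — only the inside zeros contribute.

I(r) ≈ 3.5835.


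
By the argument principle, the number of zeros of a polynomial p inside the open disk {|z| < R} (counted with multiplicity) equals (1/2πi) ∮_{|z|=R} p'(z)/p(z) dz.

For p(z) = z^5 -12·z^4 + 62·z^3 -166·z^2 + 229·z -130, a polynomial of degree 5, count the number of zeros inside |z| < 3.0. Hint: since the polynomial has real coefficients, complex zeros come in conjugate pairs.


The zeros of p are: (3 + 2i), (3 - 2i), 2, (2 + 1i), (2 - 1i).
Their magnitudes are: 3.606, 3.606, 2, 2.236, 2.236.
Zeros with |z| < R = 3.0: 2, (2 + 1i), (2 - 1i).
Count = 3.
By the argument principle, (1/2πi) ∮_{|z|=R} p'(z)/p(z) dz equals exactly this count.

Number of zeros inside |z| < 3.0: 3.


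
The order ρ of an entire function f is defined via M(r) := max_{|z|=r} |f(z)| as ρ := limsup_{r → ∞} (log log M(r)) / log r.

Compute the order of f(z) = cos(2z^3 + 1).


Write cos(w) = (e^{iw} ± e^{−iw})/(2 or 2i), so |cos(w)| ≤ e^{|w|}. With w = 2z^3 + 1, |w| ≤ 2r^3 + 1 on |z|=r, giving M(r) ≤ e^{2r^3 + 1} and ρ ≤ 3. For the lower bound, choose z on |z|=r with 2z^3 purely imaginary of modulus 2r^3; then |cos(2z^3 + 1)| grows like e^{2r^3}/2, so ρ ≥ 3. Hence ρ = 3.
Therefore ρ = 3.

Order ρ = 3.


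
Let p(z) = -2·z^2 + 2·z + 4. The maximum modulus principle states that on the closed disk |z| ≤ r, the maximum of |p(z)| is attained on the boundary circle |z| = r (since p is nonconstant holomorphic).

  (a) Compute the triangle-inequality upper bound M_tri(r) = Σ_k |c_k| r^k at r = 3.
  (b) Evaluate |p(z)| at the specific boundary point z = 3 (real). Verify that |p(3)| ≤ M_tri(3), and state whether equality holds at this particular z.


Coefficients: c_0 = 4, c_1 = 2, c_2 = -2. Radius r = 3.
Part (a). Triangle bound: M_tri(r) = Σ_k |c_k| r^k
  = |4|·3^0 + |2|·3^1 + |-2|·3^2
  = 4 + 6 + 18 = 28.
This bounds M(r) := max_{|z|=r} |p(z)| from above; equality holds iff all terms c_k z^k can be made to align in phase at a single z on |z|=r.
Part (b). At z = 3 (real, on the circle |z| = r):
  p(3) = (4)·3^0 + (2)·3^1 + (-2)·3^2 = -8.
  |p(3)| = 8.
Check: |p(3)| = 8 ≤ 28 = M_tri(3). ✓ Equality does not hold at z = 3 (the coefficients have mixed signs, so the terms do not all align in phase there).

M_tri(3) = 28; |p(3)| = 8; equality at z=3: no.


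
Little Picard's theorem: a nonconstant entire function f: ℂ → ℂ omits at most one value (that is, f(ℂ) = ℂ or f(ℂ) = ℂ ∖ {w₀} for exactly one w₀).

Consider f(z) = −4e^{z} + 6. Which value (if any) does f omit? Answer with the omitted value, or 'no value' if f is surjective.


Little Picard bounds the complement of f(ℂ) to at most one point.
e^{z} is never zero on ℂ, so -4·e^{z} takes every value in ℂ ∖ {0}. Adding 6 shifts the range to ℂ ∖ {6}. Thus f omits exactly the value 6.

Omitted value: 6.


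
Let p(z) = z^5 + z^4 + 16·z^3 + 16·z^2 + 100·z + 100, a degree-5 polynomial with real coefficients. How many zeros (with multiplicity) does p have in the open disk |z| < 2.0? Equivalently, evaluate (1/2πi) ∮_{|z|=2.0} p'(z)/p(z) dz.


The zeros of p are: -1, (1 + 3i), (1 - 3i), (-1 + 3i), (-1 - 3i).
Their magnitudes are: 1, 3.162, 3.162, 3.162, 3.162.
Zeros with |z| < R = 2.0: -1.
Count = 1.
By the argument principle, (1/2πi) ∮_{|z|=R} p'(z)/p(z) dz equals exactly this count.

Number of zeros inside |z| < 2.0: 1.


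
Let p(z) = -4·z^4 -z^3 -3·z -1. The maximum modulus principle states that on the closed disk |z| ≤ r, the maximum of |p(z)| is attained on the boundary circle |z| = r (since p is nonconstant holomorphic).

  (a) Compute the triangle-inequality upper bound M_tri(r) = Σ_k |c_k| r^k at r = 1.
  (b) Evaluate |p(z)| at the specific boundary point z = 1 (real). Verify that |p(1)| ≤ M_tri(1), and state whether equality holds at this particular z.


Coefficients: c_0 = -1, c_1 = -3, c_2 = 0, c_3 = -1, c_4 = -4. Radius r = 1.
Part (a). Triangle bound: M_tri(r) = Σ_k |c_k| r^k
  = |-1|·1^0 + |-3|·1^1 + |0|·1^2 + |-1|·1^3 + |-4|·1^4
  = 1 + 3 + 0 + 1 + 4 = 9.
This bounds M(r) := max_{|z|=r} |p(z)| from above; equality holds iff all terms c_k z^k can be made to align in phase at a single z on |z|=r.
Part (b). At z = 1 (real, on the circle |z| = r):
  p(1) = (-1)·1^0 + (-3)·1^1 + (0)·1^2 + (-1)·1^3 + (-4)·1^4 = -9.
  |p(1)| = 9.
Since all nonzero coefficients share the same sign, |p(1)| = 9 = M_tri(1); the triangle bound is attained at z = 1, so in fact M(r) = 9.

M_tri(1) = 9; |p(1)| = 9; equality at z=1: yes.


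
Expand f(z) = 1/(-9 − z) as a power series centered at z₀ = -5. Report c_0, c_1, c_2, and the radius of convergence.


Let w = z − z₀, so z = z₀ + w.
Then -9 − z = -9 − (z₀ + w) = (-9 − z₀) − w = -4 − w.
f(z) = 1/(-4 − w) = (1/(-4)) · 1/(1 − w/(-4)) = Σ_{n≥0} w^n / (-4)^(n+1).
So c_n = 1/(-4)^(n+1):
  c_0 = 1/(-4)^1 = -1/4.
  c_1 = 1/(-4)^2 = 1/16.
  c_2 = 1/(-4)^3 = -1/64.
The series is valid for |w/d| < 1, i.e. |z − z₀| < |d|.
Radius of convergence: R = |-9 − z₀| = |-4| = 4 (distance from z₀ to the singularity z = -9).

c_0 = -1/4, c_1 = 1/16, c_2 = -1/64; R = 4.


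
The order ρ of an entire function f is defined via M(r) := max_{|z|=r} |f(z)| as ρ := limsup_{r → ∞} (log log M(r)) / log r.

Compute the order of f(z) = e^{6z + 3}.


|e^{6z + 3}| = e^{Re(6·z) + 3} ≤ e^{6|z|^1 + 3} = e^{6r^1 + 3} on |z| = r, so ρ ≤ 1. Choosing z on |z|=r so that 6·z is real positive (always possible by picking arg z appropriately) gives |f(z)| = e^{6r^1 + 3}, matching the bound. The additive constant 3 does not affect log log M(r) ~ 1·log r. Hence ρ = 1.
Therefore ρ = 1.

Order ρ = 1.


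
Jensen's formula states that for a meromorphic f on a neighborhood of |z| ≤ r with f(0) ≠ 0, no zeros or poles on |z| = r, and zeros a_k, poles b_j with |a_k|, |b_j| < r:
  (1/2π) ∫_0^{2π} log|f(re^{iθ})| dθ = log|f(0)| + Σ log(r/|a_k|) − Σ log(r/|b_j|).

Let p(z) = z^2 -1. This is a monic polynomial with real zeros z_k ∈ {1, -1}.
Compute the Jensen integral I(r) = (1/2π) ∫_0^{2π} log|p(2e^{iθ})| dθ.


Zeros: -1, 1; r = 2.
Inside |z| < r: -1, 1. Outside (|z| ≥ r): ∅.
p(0) = -1, so log|p(0)| = log(1) = 0.0000.
Apply Jensen: I(r) = log|p(0)| + Σ_k log(r/|z_k|), summed over zeros inside |z| < r.
  log(r/|z_k|) for z_k = 1: log(2/1) = 0.6931
  log(r/|z_k|) for z_k = -1: log(2/1) = 0.6931
Sum over inside zeros: 1.3863.
I(r) = log|p(0)| + (inside sum) = 0.0000 + 1.3863 = 1.3863.
Closed form (all zeros inside, monic): I(r) = n·log(r) = 2·log(2) = 1.3863. ✓

I(r) ≈ 1.3863.


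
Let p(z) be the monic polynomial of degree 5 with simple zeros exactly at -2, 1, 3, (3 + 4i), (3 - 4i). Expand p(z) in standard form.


The polynomial is p(z) = ∏_{α ∈ S} (z − α), where S = {-2, 1, 3, (3 + 4i), (3 - 4i)}.
Expanding the product yields: p(z) = z^5 -8·z^4 + 32·z^3 -14·z^2 -161·z + 150.
Note conjugate pairs combine to real quadratics: (z − (3+4i))(z − (3−4i)) = z² − 6z + 25.
The resulting polynomial has degree 5 and real coefficients as required.

p(z) = z^5 -8·z^4 + 32·z^3 -14·z^2 -161·z + 150.


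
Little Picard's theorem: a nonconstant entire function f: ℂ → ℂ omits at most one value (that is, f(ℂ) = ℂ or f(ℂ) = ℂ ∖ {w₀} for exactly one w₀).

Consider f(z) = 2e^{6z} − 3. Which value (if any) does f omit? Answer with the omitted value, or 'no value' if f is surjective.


Little Picard bounds the complement of f(ℂ) to at most one point.
e^{6z} is never zero on ℂ, so 2·e^{6z} takes every value in ℂ ∖ {0}. Adding -3 shifts the range to ℂ ∖ {-3}. Thus f omits exactly the value -3.

Omitted value: -3.


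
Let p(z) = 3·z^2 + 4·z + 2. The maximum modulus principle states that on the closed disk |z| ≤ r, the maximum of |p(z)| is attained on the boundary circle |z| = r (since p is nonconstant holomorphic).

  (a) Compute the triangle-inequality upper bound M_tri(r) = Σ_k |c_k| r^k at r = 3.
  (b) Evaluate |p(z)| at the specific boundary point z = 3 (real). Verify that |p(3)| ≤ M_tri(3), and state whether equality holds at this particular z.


Coefficients: c_0 = 2, c_1 = 4, c_2 = 3. Radius r = 3.
Part (a). Triangle bound: M_tri(r) = Σ_k |c_k| r^k
  = |2|·3^0 + |4|·3^1 + |3|·3^2
  = 2 + 12 + 27 = 41.
This bounds M(r) := max_{|z|=r} |p(z)| from above; equality holds iff all terms c_k z^k can be made to align in phase at a single z on |z|=r.
Part (b). At z = 3 (real, on the circle |z| = r):
  p(3) = (2)·3^0 + (4)·3^1 + (3)·3^2 = 41.
  |p(3)| = 41.
Since all nonzero coefficients share the same sign, |p(3)| = 41 = M_tri(3); the triangle bound is attained at z = 3, so in fact M(r) = 41.

M_tri(3) = 41; |p(3)| = 41; equality at z=3: yes.


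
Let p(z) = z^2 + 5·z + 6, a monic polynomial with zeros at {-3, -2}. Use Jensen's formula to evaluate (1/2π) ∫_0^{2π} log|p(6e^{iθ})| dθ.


Zeros: -3, -2; r = 6.
Inside |z| < r: -3, -2. Outside (|z| ≥ r): ∅.
p(0) = 6, so log|p(0)| = log(6) = 1.7918.
Apply Jensen: I(r) = log|p(0)| + Σ_k log(r/|z_k|), summed over zeros inside |z| < r.
  log(r/|z_k|) for z_k = -3: log(6/3) = 0.6931
  log(r/|z_k|) for z_k = -2: log(6/2) = 1.0986
Sum over inside zeros: 1.7918.
I(r) = log|p(0)| + (inside sum) = 1.7918 + 1.7918 = 3.5835.
Closed form (all zeros inside, monic): I(r) = n·log(r) = 2·log(6) = 3.5835. ✓

I(r) ≈ 3.5835.


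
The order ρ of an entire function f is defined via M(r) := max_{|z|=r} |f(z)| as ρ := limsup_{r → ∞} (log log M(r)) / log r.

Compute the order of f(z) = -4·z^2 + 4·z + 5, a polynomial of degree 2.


|f(z)| ≤ Σ|c_k|·r^k = O(r^2) as r → ∞. Polynomial growth is O(e^{r^ε}) for every ε > 0 (since r^2/e^{r^ε} → 0), so ρ ≤ ε for all ε > 0, i.e. ρ = 0. Every nonconstant polynomial has order 0.
Therefore ρ = 0.

Order ρ = 0.


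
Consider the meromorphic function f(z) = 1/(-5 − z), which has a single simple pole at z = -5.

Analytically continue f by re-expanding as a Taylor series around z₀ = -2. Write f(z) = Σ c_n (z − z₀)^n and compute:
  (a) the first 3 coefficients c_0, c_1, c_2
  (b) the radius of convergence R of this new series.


Let w = z − z₀, so z = z₀ + w.
Then -5 − z = -5 − (z₀ + w) = (-5 − z₀) − w = -3 − w.
f(z) = 1/(-3 − w) = (1/(-3)) · 1/(1 − w/(-3)) = Σ_{n≥0} w^n / (-3)^(n+1).
So c_n = 1/(-3)^(n+1):
  c_0 = 1/(-3)^1 = -1/3.
  c_1 = 1/(-3)^2 = 1/9.
  c_2 = 1/(-3)^3 = -1/27.
The series is valid for |w/d| < 1, i.e. |z − z₀| < |d|.
Radius of convergence: R = |-5 − z₀| = |-3| = 3 (distance from z₀ to the singularity z = -5).

c_0 = -1/3, c_1 = 1/9, c_2 = -1/27; R = 3.


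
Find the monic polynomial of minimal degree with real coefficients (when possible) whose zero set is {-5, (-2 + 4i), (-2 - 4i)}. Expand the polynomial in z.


The polynomial is p(z) = ∏_{α ∈ S} (z − α), where S = {-5, (-2 + 4i), (-2 - 4i)}.
Expanding the product yields: p(z) = z^3 + 9·z^2 + 40·z + 100.
Note conjugate pairs combine to real quadratics: (z − (-2+4i))(z − (-2−4i)) = z² + 4z + 20.
The resulting polynomial has degree 3 and real coefficients as required.

p(z) = z^3 + 9·z^2 + 40·z + 100.


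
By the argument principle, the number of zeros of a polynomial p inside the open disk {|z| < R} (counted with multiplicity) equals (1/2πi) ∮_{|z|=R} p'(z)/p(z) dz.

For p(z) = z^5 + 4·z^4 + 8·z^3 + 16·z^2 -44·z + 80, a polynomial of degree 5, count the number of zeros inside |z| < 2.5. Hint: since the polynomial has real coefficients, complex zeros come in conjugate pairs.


The zeros of p are: -4, (-1 + 3i), (-1 - 3i), (1 + 1i), (1 - 1i).
Their magnitudes are: 4, 3.162, 3.162, 1.414, 1.414.
Zeros with |z| < R = 2.5: (1 + 1i), (1 - 1i).
Count = 2.
By the argument principle, (1/2πi) ∮_{|z|=R} p'(z)/p(z) dz equals exactly this count.

Number of zeros inside |z| < 2.5: 2.


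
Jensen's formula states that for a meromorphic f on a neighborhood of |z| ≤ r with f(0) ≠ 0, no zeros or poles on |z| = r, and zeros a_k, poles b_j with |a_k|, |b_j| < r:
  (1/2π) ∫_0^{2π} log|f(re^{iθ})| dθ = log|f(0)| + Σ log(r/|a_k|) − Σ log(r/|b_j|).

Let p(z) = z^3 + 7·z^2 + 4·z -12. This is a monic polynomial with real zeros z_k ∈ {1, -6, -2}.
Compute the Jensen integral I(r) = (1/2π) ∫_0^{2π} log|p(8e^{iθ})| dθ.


Zeros: -6, -2, 1; r = 8.
Inside |z| < r: -6, -2, 1. Outside (|z| ≥ r): ∅.
p(0) = -12, so log|p(0)| = log(12) = 2.4849.
Apply Jensen: I(r) = log|p(0)| + Σ_k log(r/|z_k|), summed over zeros inside |z| < r.
  log(r/|z_k|) for z_k = 1: log(8/1) = 2.0794
  log(r/|z_k|) for z_k = -6: log(8/6) = 0.2877
  log(r/|z_k|) for z_k = -2: log(8/2) = 1.3863
Sum over inside zeros: 3.7534.
I(r) = log|p(0)| + (inside sum) = 2.4849 + 3.7534 = 6.2383.
Closed form (all zeros inside, monic): I(r) = n·log(r) = 3·log(8) = 6.2383. ✓

I(r) ≈ 6.2383.


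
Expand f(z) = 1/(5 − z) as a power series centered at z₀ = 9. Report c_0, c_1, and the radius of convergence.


Let w = z − z₀, so z = z₀ + w.
Then 5 − z = 5 − (z₀ + w) = (5 − z₀) − w = -4 − w.
f(z) = 1/(-4 − w) = (1/(-4)) · 1/(1 − w/(-4)) = Σ_{n≥0} w^n / (-4)^(n+1).
So c_n = 1/(-4)^(n+1):
  c_0 = 1/(-4)^1 = -1/4.
  c_1 = 1/(-4)^2 = 1/16.
The series is valid for |w/d| < 1, i.e. |z − z₀| < |d|.
Radius of convergence: R = |5 − z₀| = |-4| = 4 (distance from z₀ to the singularity z = 5).

c_0 = -1/4, c_1 = 1/16; R = 4.


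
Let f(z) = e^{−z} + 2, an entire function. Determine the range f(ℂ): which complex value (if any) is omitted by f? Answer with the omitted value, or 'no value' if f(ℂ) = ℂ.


Little Picard bounds the complement of f(ℂ) to at most one point.
e^{−z} is never zero on ℂ, so 1·e^{−z} takes every value in ℂ ∖ {0}. Adding 2 shifts the range to ℂ ∖ {2}. Thus f omits exactly the value 2.

Omitted value: 2.


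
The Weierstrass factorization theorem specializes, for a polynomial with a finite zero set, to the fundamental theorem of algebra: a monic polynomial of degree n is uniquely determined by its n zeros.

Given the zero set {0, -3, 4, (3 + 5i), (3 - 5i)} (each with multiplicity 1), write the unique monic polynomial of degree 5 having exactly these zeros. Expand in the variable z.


The polynomial is p(z) = ∏_{α ∈ S} (z − α), where S = {0, -3, 4, (3 + 5i), (3 - 5i)}.
Expanding the product yields: p(z) = z^5 -7·z^4 + 28·z^3 + 38·z^2 -408·z.
Note conjugate pairs combine to real quadratics: (z − (3+5i))(z − (3−5i)) = z² − 6z + 34.
The resulting polynomial has degree 5 and real coefficients as required.

p(z) = z^5 -7·z^4 + 28·z^3 + 38·z^2 -408·z.


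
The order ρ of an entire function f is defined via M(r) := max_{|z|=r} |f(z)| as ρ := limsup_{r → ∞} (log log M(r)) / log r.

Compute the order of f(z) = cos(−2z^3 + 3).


Write cos(w) = (e^{iw} ± e^{−iw})/(2 or 2i), so |cos(w)| ≤ e^{|w|}. With w = −2z^3 + 3, |w| ≤ 2r^3 + 3 on |z|=r, giving M(r) ≤ e^{2r^3 + 3} and ρ ≤ 3. For the lower bound, choose z on |z|=r with -2z^3 purely imaginary of modulus 2r^3; then |cos(−2z^3 + 3)| grows like e^{2r^3}/2, so ρ ≥ 3. Hence ρ = 3.
Therefore ρ = 3.

Order ρ = 3.


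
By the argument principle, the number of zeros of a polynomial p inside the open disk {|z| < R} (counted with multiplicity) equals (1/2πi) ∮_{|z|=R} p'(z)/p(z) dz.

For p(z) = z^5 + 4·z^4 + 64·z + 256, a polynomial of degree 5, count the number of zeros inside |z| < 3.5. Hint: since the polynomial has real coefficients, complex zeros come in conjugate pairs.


The zeros of p are: (2 + 2i), (2 - 2i), (-2 + 2i), (-2 - 2i), -4.
Their magnitudes are: 2.828, 2.828, 2.828, 2.828, 4.
Zeros with |z| < R = 3.5: (2 + 2i), (2 - 2i), (-2 + 2i), (-2 - 2i).
Count = 4.
By the argument principle, (1/2πi) ∮_{|z|=R} p'(z)/p(z) dz equals exactly this count.

Number of zeros inside |z| < 3.5: 4.


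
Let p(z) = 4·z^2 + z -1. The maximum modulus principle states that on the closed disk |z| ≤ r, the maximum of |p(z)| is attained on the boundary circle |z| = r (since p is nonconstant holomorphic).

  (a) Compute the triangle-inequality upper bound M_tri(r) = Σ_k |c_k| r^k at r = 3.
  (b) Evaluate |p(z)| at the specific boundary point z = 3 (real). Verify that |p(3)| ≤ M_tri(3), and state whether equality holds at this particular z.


Coefficients: c_0 = -1, c_1 = 1, c_2 = 4. Radius r = 3.
Part (a). Triangle bound: M_tri(r) = Σ_k |c_k| r^k
  = |-1|·3^0 + |1|·3^1 + |4|·3^2
  = 1 + 3 + 36 = 40.
This bounds M(r) := max_{|z|=r} |p(z)| from above; equality holds iff all terms c_k z^k can be made to align in phase at a single z on |z|=r.
Part (b). At z = 3 (real, on the circle |z| = r):
  p(3) = (-1)·3^0 + (1)·3^1 + (4)·3^2 = 38.
  |p(3)| = 38.
Check: |p(3)| = 38 ≤ 40 = M_tri(3). ✓ Equality does not hold at z = 3 (the coefficients have mixed signs, so the terms do not all align in phase there).

M_tri(3) = 40; |p(3)| = 38; equality at z=3: no.


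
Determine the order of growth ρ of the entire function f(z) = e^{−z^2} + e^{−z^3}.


Each summand is entire of order 2 and 3 respectively (as in the single-exponential case). The order of a sum is at most the max of the orders, so ρ ≤ 3. For the lower bound: on |z|=r choose arg z so that -1z^3 is real positive; then |e^{-1z^3}| = e^{1r^3} while |e^{-1z^2}| ≤ e^{1r^2} = o(e^{1r^3}). So |f| ≥ e^{1r^3}(1 − o(1)) and ρ ≥ 3. Hence ρ = max(2, 3) = 3.
Therefore ρ = 3.

Order ρ = 3.


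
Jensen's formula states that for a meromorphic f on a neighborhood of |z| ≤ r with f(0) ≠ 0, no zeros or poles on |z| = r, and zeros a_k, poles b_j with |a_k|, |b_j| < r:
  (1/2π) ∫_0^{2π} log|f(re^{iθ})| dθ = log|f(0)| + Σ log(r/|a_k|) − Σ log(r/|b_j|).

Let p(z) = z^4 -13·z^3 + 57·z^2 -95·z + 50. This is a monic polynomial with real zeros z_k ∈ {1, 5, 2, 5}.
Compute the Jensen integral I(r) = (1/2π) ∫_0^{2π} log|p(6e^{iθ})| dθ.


Zeros: 1, 2, 5, 5; r = 6.
Inside |z| < r: 1, 2, 5, 5. Outside (|z| ≥ r): ∅.
p(0) = 50, so log|p(0)| = log(50) = 3.9120.
Apply Jensen: I(r) = log|p(0)| + Σ_k log(r/|z_k|), summed over zeros inside |z| < r.
  log(r/|z_k|) for z_k = 1: log(6/1) = 1.7918
  log(r/|z_k|) for z_k = 5: log(6/5) = 0.1823
  log(r/|z_k|) for z_k = 2: log(6/2) = 1.0986
  log(r/|z_k|) for z_k = 5: log(6/5) = 0.1823
Sum over inside zeros: 3.2550.
I(r) = log|p(0)| + (inside sum) = 3.9120 + 3.2550 = 7.1670.
Closed form (all zeros inside, monic): I(r) = n·log(r) = 4·log(6) = 7.1670. ✓

I(r) ≈ 7.1670.


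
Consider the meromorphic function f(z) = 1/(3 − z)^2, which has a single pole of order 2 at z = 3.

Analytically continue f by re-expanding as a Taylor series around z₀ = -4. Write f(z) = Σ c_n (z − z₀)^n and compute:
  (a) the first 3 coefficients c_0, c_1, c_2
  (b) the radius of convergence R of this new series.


Let w = z − z₀, so z = z₀ + w.
Then 3 − z = 3 − (z₀ + w) = (3 − z₀) − w = 7 − w.
f(z) = 1/(7 − w)^2 = (1/(7)^2) · (1 − w/(7))^{−2}.
By the binomial series (1−u)^{−2} = Σ_{n≥0} C(n+1, 1) u^n for |u|<1, with u = w/(7):
  c_n = C(n+1, 1) / (7)^(n+2).
  c_0 = 1/(7)^2 = 1/49.
  c_1 = 2/(7)^3 = 2/343.
  c_2 = 3/(7)^4 = 3/2401.
The series is valid for |w/d| < 1, i.e. |z − z₀| < |d|.
Radius of convergence: R = |3 − z₀| = |7| = 7 (distance from z₀ to the singularity z = 3).

c_0 = 1/49, c_1 = 2/343, c_2 = 3/2401; R = 7.


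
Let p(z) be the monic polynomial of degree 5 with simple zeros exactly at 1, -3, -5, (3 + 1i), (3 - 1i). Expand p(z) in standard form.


The polynomial is p(z) = ∏_{α ∈ S} (z − α), where S = {1, -3, -5, (3 + 1i), (3 - 1i)}.
Expanding the product yields: p(z) = z^5 + z^4 -25·z^3 + 13·z^2 + 160·z -150.
Note conjugate pairs combine to real quadratics: (z − (3+1i))(z − (3−1i)) = z² − 6z + 10.
The resulting polynomial has degree 5 and real coefficients as required.

p(z) = z^5 + z^4 -25·z^3 + 13·z^2 + 160·z -150.


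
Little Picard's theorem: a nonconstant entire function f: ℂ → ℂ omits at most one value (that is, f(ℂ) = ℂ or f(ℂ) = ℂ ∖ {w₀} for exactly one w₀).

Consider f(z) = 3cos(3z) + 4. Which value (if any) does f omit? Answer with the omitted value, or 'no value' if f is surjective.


Little Picard bounds the complement of f(ℂ) to at most one point.
cos is entire and surjective onto ℂ: for every w ∈ ℂ, cos(ζ) = w has a solution ζ ∈ ℂ (e.g., via the complex inverse arccos). With ζ = 3z this gives z = ζ/(3). Then 3·cos(3z) takes every value in 3·ℂ = ℂ, and adding 4 is a bijection of ℂ. So f is surjective and omits no value. (Note: only on the real line is cos bounded by [−1, 1].)

Omitted value: no value.


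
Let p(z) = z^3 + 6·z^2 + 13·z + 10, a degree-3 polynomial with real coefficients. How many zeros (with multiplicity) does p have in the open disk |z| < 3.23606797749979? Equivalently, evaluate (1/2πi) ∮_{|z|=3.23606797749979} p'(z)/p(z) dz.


The zeros of p are: (-2 + 1i), (-2 - 1i), -2.
Their magnitudes are: 2.236, 2.236, 2.
Zeros with |z| < R = 3.23606797749979: (-2 + 1i), (-2 - 1i), -2.
Count = 3.
By the argument principle, (1/2πi) ∮_{|z|=R} p'(z)/p(z) dz equals exactly this count.

Number of zeros inside |z| < 3.23606797749979: 3.


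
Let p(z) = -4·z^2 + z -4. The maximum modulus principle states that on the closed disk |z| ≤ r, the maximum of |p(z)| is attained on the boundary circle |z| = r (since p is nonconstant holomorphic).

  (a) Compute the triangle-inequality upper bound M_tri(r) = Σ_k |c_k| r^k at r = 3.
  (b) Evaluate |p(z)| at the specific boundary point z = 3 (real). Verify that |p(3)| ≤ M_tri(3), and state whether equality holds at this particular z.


Coefficients: c_0 = -4, c_1 = 1, c_2 = -4. Radius r = 3.
Part (a). Triangle bound: M_tri(r) = Σ_k |c_k| r^k
  = |-4|·3^0 + |1|·3^1 + |-4|·3^2
  = 4 + 3 + 36 = 43.
This bounds M(r) := max_{|z|=r} |p(z)| from above; equality holds iff all terms c_k z^k can be made to align in phase at a single z on |z|=r.
Part (b). At z = 3 (real, on the circle |z| = r):
  p(3) = (-4)·3^0 + (1)·3^1 + (-4)·3^2 = -37.
  |p(3)| = 37.
Check: |p(3)| = 37 ≤ 43 = M_tri(3). ✓ Equality does not hold at z = 3 (the coefficients have mixed signs, so the terms do not all align in phase there).

M_tri(3) = 43; |p(3)| = 37; equality at z=3: no.


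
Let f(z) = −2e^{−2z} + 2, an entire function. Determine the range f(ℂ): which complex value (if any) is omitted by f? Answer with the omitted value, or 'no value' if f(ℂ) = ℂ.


Little Picard bounds the complement of f(ℂ) to at most one point.
e^{−2z} is never zero on ℂ, so -2·e^{−2z} takes every value in ℂ ∖ {0}. Adding 2 shifts the range to ℂ ∖ {2}. Thus f omits exactly the value 2.

Omitted value: 2.


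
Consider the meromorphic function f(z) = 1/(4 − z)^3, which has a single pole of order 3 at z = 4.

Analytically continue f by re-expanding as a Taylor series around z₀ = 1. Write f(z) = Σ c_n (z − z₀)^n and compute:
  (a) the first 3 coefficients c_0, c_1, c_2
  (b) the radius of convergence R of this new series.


Let w = z − z₀, so z = z₀ + w.
Then 4 − z = 4 − (z₀ + w) = (4 − z₀) − w = 3 − w.
f(z) = 1/(3 − w)^3 = (1/(3)^3) · (1 − w/(3))^{−3}.
By the binomial series (1−u)^{−3} = Σ_{n≥0} C(n+2, 2) u^n for |u|<1, with u = w/(3):
  c_n = C(n+2, 2) / (3)^(n+3).
  c_0 = 1/(3)^3 = 1/27.
  c_1 = 3/(3)^4 = 1/27.
  c_2 = 6/(3)^5 = 2/81.
The series is valid for |w/d| < 1, i.e. |z − z₀| < |d|.
Radius of convergence: R = |4 − z₀| = |3| = 3 (distance from z₀ to the singularity z = 4).

c_0 = 1/27, c_1 = 1/27, c_2 = 2/81; R = 3.


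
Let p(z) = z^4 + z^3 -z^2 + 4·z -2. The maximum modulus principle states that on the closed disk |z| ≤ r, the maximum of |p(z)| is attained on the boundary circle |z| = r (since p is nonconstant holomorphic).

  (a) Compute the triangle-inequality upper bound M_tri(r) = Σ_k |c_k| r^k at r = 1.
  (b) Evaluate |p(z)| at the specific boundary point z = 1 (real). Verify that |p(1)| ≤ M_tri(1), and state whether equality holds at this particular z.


Coefficients: c_0 = -2, c_1 = 4, c_2 = -1, c_3 = 1, c_4 = 1. Radius r = 1.
Part (a). Triangle bound: M_tri(r) = Σ_k |c_k| r^k
  = |-2|·1^0 + |4|·1^1 + |-1|·1^2 + |1|·1^3 + |1|·1^4
  = 2 + 4 + 1 + 1 + 1 = 9.
This bounds M(r) := max_{|z|=r} |p(z)| from above; equality holds iff all terms c_k z^k can be made to align in phase at a single z on |z|=r.
Part (b). At z = 1 (real, on the circle |z| = r):
  p(1) = (-2)·1^0 + (4)·1^1 + (-1)·1^2 + (1)·1^3 + (1)·1^4 = 3.
  |p(1)| = 3.
Check: |p(1)| = 3 ≤ 9 = M_tri(1). ✓ Equality does not hold at z = 1 (the coefficients have mixed signs, so the terms do not all align in phase there).

M_tri(1) = 9; |p(1)| = 3; equality at z=1: no.


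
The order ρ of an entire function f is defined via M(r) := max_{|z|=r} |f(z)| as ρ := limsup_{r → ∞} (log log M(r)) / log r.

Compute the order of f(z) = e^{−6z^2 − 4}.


|e^{−6z^2 − 4}| = e^{Re(-6·z^2) + -4} ≤ e^{6|z|^2 + -4} = e^{6r^2 + -4} on |z| = r, so ρ ≤ 2. Choosing z on |z|=r so that -6·z^2 is real positive (always possible by picking arg z appropriately) gives |f(z)| = e^{6r^2 + -4}, matching the bound. The additive constant -4 does not affect log log M(r) ~ 2·log r. Hence ρ = 2.
Therefore ρ = 2.

Order ρ = 2.


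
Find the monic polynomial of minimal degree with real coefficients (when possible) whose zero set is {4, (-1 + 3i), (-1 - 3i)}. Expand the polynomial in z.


The polynomial is p(z) = ∏_{α ∈ S} (z − α), where S = {4, (-1 + 3i), (-1 - 3i)}.
Expanding the product yields: p(z) = z^3 -2·z^2 + 2·z -40.
Note conjugate pairs combine to real quadratics: (z − (-1+3i))(z − (-1−3i)) = z² + 2z + 10.
The resulting polynomial has degree 3 and real coefficients as required.

p(z) = z^3 -2·z^2 + 2·z -40.


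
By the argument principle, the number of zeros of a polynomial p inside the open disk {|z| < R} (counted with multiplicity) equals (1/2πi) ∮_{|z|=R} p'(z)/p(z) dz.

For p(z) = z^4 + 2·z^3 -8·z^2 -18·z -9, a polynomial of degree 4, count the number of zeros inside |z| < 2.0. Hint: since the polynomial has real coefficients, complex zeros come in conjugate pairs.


The zeros of p are: 3, -1, -3, -1.
Their magnitudes are: 3, 1, 3, 1.
Zeros with |z| < R = 2.0: -1, -1.
Count = 2.
By the argument principle, (1/2πi) ∮_{|z|=R} p'(z)/p(z) dz equals exactly this count.

Number of zeros inside |z| < 2.0: 2.


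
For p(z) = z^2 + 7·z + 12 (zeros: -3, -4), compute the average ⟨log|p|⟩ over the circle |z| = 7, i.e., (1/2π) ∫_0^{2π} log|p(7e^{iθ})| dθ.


Zeros: -4, -3; r = 7.
Inside |z| < r: -4, -3. Outside (|z| ≥ r): ∅.
p(0) = 12, so log|p(0)| = log(12) = 2.4849.
Apply Jensen: I(r) = log|p(0)| + Σ_k log(r/|z_k|), summed over zeros inside |z| < r.
  log(r/|z_k|) for z_k = -3: log(7/3) = 0.8473
  log(r/|z_k|) for z_k = -4: log(7/4) = 0.5596
Sum over inside zeros: 1.4069.
I(r) = log|p(0)| + (inside sum) = 2.4849 + 1.4069 = 3.8918.
Closed form (all zeros inside, monic): I(r) = n·log(r) = 2·log(7) = 3.8918. ✓

I(r) ≈ 3.8918.


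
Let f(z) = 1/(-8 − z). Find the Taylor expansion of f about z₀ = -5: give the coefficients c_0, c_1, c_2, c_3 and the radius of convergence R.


Let w = z − z₀, so z = z₀ + w.
Then -8 − z = -8 − (z₀ + w) = (-8 − z₀) − w = -3 − w.
f(z) = 1/(-3 − w) = (1/(-3)) · 1/(1 − w/(-3)) = Σ_{n≥0} w^n / (-3)^(n+1).
So c_n = 1/(-3)^(n+1):
  c_0 = 1/(-3)^1 = -1/3.
  c_1 = 1/(-3)^2 = 1/9.
  c_2 = 1/(-3)^3 = -1/27.
  c_3 = 1/(-3)^4 = 1/81.
The series is valid for |w/d| < 1, i.e. |z − z₀| < |d|.
Radius of convergence: R = |-8 − z₀| = |-3| = 3 (distance from z₀ to the singularity z = -8).

c_0 = -1/3, c_1 = 1/9, c_2 = -1/27, c_3 = 1/81; R = 3.


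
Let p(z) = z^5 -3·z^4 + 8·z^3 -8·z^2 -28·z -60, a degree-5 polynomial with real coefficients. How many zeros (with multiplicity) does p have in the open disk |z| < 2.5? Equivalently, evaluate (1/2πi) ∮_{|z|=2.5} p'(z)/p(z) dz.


The zeros of p are: (1 + 3i), (1 - 3i), 3, (-1 + 1i), (-1 - 1i).
Their magnitudes are: 3.162, 3.162, 3, 1.414, 1.414.
Zeros with |z| < R = 2.5: (-1 + 1i), (-1 - 1i).
Count = 2.
By the argument principle, (1/2πi) ∮_{|z|=R} p'(z)/p(z) dz equals exactly this count.

Number of zeros inside |z| < 2.5: 2.


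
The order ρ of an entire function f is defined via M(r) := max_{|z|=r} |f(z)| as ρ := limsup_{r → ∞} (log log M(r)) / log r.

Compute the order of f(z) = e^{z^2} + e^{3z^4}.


Each summand is entire of order 2 and 4 respectively (as in the single-exponential case). The order of a sum is at most the max of the orders, so ρ ≤ 4. For the lower bound: on |z|=r choose arg z so that 3z^4 is real positive; then |e^{3z^4}| = e^{3r^4} while |e^{1z^2}| ≤ e^{1r^2} = o(e^{3r^4}). So |f| ≥ e^{3r^4}(1 − o(1)) and ρ ≥ 4. Hence ρ = max(2, 4) = 4.
Therefore ρ = 4.

Order ρ = 4.


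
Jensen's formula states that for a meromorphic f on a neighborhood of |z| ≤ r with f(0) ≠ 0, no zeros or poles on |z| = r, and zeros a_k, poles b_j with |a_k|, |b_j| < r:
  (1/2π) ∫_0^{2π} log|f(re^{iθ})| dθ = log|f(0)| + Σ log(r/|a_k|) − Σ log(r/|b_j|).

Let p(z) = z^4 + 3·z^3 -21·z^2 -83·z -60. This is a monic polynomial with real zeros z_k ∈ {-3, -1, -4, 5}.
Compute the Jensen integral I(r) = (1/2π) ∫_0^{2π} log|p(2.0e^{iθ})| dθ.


Zeros: -4, -3, -1, 5; r = 2.0.
Inside |z| < r: -1. Outside (|z| ≥ r): -4, -3, 5.
p(0) = -60, so log|p(0)| = log(60) = 4.0943.
Apply Jensen: I(r) = log|p(0)| + Σ_k log(r/|z_k|), summed over zeros inside |z| < r.
  log(r/|z_k|) for z_k = -1: log(2.0/1) = 0.6931
  Outside zeros (-4, -3, 5) contribute nothing to the Jensen sum.
Sum over inside zeros: 0.6931.
I(r) = log|p(0)| + (inside sum) = 4.0943 + 0.6931 = 4.7875.
Note: since some zeros are outside |z| ≤ r, the simplified n·log(r) form does NOT apply — only the inside zeros contribute.

I(r) ≈ 4.7875.


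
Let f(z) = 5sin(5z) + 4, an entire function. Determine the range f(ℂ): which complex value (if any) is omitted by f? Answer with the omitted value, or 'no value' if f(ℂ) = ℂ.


Little Picard bounds the complement of f(ℂ) to at most one point.
sin is entire and surjective onto ℂ: for every w ∈ ℂ, sin(ζ) = w has a solution ζ ∈ ℂ (e.g., via the complex inverse arcsin). With ζ = 5z this gives z = ζ/(5). Then 5·sin(5z) takes every value in 5·ℂ = ℂ, and adding 4 is a bijection of ℂ. So f is surjective and omits no value. (Note: only on the real line is sin bounded by [−1, 1].)

Omitted value: no value.


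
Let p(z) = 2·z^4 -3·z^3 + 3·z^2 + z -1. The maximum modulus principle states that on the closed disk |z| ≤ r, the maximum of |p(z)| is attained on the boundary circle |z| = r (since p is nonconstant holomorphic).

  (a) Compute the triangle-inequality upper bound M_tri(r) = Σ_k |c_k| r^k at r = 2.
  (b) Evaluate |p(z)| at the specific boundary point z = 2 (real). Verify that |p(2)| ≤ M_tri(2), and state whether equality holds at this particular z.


Coefficients: c_0 = -1, c_1 = 1, c_2 = 3, c_3 = -3, c_4 = 2. Radius r = 2.
Part (a). Triangle bound: M_tri(r) = Σ_k |c_k| r^k
  = |-1|·2^0 + |1|·2^1 + |3|·2^2 + |-3|·2^3 + |2|·2^4
  = 1 + 2 + 12 + 24 + 32 = 71.
This bounds M(r) := max_{|z|=r} |p(z)| from above; equality holds iff all terms c_k z^k can be made to align in phase at a single z on |z|=r.
Part (b). At z = 2 (real, on the circle |z| = r):
  p(2) = (-1)·2^0 + (1)·2^1 + (3)·2^2 + (-3)·2^3 + (2)·2^4 = 21.
  |p(2)| = 21.
Check: |p(2)| = 21 ≤ 71 = M_tri(2). ✓ Equality does not hold at z = 2 (the coefficients have mixed signs, so the terms do not all align in phase there).

M_tri(2) = 71; |p(2)| = 21; equality at z=2: no.


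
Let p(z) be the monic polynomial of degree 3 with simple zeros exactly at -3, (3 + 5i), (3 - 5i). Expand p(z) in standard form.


The polynomial is p(z) = ∏_{α ∈ S} (z − α), where S = {-3, (3 + 5i), (3 - 5i)}.
Expanding the product yields: p(z) = z^3 -3·z^2 + 16·z + 102.
Note conjugate pairs combine to real quadratics: (z − (3+5i))(z − (3−5i)) = z² − 6z + 34.
The resulting polynomial has degree 3 and real coefficients as required.

p(z) = z^3 -3·z^2 + 16·z + 102.


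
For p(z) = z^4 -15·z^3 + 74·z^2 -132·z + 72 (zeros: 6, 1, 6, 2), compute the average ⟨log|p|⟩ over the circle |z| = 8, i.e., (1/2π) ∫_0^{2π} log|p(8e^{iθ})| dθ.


Zeros: 1, 2, 6, 6; r = 8.
Inside |z| < r: 1, 2, 6, 6. Outside (|z| ≥ r): ∅.
p(0) = 72, so log|p(0)| = log(72) = 4.2767.
Apply Jensen: I(r) = log|p(0)| + Σ_k log(r/|z_k|), summed over zeros inside |z| < r.
  log(r/|z_k|) for z_k = 6: log(8/6) = 0.2877
  log(r/|z_k|) for z_k = 1: log(8/1) = 2.0794
  log(r/|z_k|) for z_k = 6: log(8/6) = 0.2877
  log(r/|z_k|) for z_k = 2: log(8/2) = 1.3863
Sum over inside zeros: 4.0411.
I(r) = log|p(0)| + (inside sum) = 4.2767 + 4.0411 = 8.3178.
Closed form (all zeros inside, monic): I(r) = n·log(r) = 4·log(8) = 8.3178. ✓

I(r) ≈ 8.3178.


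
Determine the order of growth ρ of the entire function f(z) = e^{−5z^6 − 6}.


|e^{−5z^6 − 6}| = e^{Re(-5·z^6) + -6} ≤ e^{5|z|^6 + -6} = e^{5r^6 + -6} on |z| = r, so ρ ≤ 6. Choosing z on |z|=r so that -5·z^6 is real positive (always possible by picking arg z appropriately) gives |f(z)| = e^{5r^6 + -6}, matching the bound. The additive constant -6 does not affect log log M(r) ~ 6·log r. Hence ρ = 6.
Therefore ρ = 6.

Order ρ = 6.


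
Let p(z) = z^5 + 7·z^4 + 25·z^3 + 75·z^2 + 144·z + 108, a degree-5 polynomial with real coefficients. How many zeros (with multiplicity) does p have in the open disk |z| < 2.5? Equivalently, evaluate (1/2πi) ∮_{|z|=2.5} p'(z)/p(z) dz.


The zeros of p are: -3, -2, -2, (0 + 3i), (0 - 3i).
Their magnitudes are: 3, 2, 2, 3, 3.
Zeros with |z| < R = 2.5: -2, -2.
Count = 2.
By the argument principle, (1/2πi) ∮_{|z|=R} p'(z)/p(z) dz equals exactly this count.

Number of zeros inside |z| < 2.5: 2.


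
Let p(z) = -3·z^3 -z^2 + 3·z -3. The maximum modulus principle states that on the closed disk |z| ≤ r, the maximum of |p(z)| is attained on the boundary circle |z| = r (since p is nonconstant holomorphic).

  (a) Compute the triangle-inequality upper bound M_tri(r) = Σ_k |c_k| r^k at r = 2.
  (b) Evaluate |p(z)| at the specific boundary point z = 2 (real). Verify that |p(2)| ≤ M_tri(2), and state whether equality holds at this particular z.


Coefficients: c_0 = -3, c_1 = 3, c_2 = -1, c_3 = -3. Radius r = 2.
Part (a). Triangle bound: M_tri(r) = Σ_k |c_k| r^k
  = |-3|·2^0 + |3|·2^1 + |-1|·2^2 + |-3|·2^3
  = 3 + 6 + 4 + 24 = 37.
This bounds M(r) := max_{|z|=r} |p(z)| from above; equality holds iff all terms c_k z^k can be made to align in phase at a single z on |z|=r.
Part (b). At z = 2 (real, on the circle |z| = r):
  p(2) = (-3)·2^0 + (3)·2^1 + (-1)·2^2 + (-3)·2^3 = -25.
  |p(2)| = 25.
Check: |p(2)| = 25 ≤ 37 = M_tri(2). ✓ Equality does not hold at z = 2 (the coefficients have mixed signs, so the terms do not all align in phase there).

M_tri(2) = 37; |p(2)| = 25; equality at z=2: no.
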